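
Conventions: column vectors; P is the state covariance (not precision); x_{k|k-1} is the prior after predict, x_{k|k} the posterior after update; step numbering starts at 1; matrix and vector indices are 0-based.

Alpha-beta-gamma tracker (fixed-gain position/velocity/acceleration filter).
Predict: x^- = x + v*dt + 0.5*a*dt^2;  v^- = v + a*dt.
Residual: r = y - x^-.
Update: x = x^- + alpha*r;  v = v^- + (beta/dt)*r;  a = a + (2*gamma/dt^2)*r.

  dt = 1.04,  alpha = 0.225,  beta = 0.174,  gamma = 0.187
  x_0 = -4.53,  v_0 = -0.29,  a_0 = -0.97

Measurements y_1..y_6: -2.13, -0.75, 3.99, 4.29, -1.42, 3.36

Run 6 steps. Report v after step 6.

v_post = 5.5269

step 1: x_pred=-5.3562  r=3.2262  x^+=-4.6303  v^+=-0.7590  a^+=0.1456
step 2: x_pred=-5.3410  r=4.5910  x^+=-4.3080  v^+=0.1605  a^+=1.7330
step 3: x_pred=-3.2039  r=7.1939  x^+=-1.5853  v^+=3.1664  a^+=4.2206
step 4: x_pred=3.9903  r=0.2997  x^+=4.0577  v^+=7.6060  a^+=4.3242
step 5: x_pred=14.3064  r=-15.7264  x^+=10.7680  v^+=9.4720  a^+=-1.1137
step 6: x_pred=20.0166  r=-16.6566  x^+=16.2688  v^+=5.5269  a^+=-6.8733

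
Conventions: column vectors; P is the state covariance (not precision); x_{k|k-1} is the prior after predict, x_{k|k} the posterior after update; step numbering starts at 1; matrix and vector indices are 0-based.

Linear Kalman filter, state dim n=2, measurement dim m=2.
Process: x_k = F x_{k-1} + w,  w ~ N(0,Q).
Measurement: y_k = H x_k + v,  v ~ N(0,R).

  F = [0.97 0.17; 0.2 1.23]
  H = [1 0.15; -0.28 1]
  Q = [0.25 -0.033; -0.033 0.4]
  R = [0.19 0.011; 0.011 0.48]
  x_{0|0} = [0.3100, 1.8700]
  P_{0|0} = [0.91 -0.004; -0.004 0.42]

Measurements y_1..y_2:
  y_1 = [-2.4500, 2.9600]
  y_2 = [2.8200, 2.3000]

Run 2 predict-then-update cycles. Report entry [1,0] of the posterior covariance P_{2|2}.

P_post[1,0] = 0.0040

step 1: x^-=[0.6186, 2.3621]  P^-=[1.1170 0.2265; 0.2265 1.0698]  S=[1.3990 0.0756; 0.0756 1.5106]  K=[0.8280 -0.0986; 0.2412 0.6542]  nu=[-3.4229, 0.7711]  x^+=[-2.2917, 2.0409]  P^+=[0.1554 0.0053; 0.0053 0.3181]
step 2: x^-=[-1.8760, 2.0520]  P^-=[0.4072 0.0702; 0.0702 0.8901]  S=[0.6383 0.0977; 0.0977 1.3628]  K=[0.6667 -0.0800; 0.2238 0.6227]  nu=[4.3882, -0.2773]  x^+=[1.0718, 2.8614]  P^+=[0.1252 0.0040; 0.0040 0.3025]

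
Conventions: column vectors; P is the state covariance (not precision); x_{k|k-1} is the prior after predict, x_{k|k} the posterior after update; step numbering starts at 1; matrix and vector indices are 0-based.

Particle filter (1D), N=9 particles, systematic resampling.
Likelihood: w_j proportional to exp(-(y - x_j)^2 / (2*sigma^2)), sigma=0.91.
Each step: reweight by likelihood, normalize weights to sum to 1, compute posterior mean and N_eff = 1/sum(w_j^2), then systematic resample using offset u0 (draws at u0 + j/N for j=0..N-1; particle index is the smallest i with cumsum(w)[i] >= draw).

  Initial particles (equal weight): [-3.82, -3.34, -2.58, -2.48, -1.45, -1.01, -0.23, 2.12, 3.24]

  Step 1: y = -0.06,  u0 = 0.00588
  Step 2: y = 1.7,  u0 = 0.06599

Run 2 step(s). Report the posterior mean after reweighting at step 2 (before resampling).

step 1: w=[0.0001, 0.0008, 0.0109, 0.0147, 0.1569, 0.2922, 0.4952, 0.0286, 0.0007]  mean=-0.6411  Neff=2.8063  idx=[2, 4, 5, 5, 5, 6, 6, 6, 6]
step 2: w=[0.0000, 0.0054, 0.0258, 0.0258, 0.0258, 0.2293, 0.2293, 0.2293, 0.2293]  mean=-0.2970  Neff=4.7097  idx=[4, 5, 5, 6, 6, 7, 7, 8, 8]

post_mean = -0.2970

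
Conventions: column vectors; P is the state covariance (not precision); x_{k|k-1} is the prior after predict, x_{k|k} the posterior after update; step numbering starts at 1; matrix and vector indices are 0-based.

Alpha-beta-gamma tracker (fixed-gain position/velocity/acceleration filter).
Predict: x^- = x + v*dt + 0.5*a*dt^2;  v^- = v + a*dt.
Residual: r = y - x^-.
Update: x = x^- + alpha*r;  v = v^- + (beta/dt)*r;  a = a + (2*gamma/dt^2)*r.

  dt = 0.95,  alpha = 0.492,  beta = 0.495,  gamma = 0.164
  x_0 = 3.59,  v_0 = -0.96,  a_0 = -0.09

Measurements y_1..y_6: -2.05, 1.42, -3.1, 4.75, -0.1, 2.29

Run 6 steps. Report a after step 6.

a_post = 0.2673

step 1: x_pred=2.6374  r=-4.6874  x^+=0.3312  v^+=-3.4879  a^+=-1.7936
step 2: x_pred=-3.7916  r=5.2116  x^+=-1.2275  v^+=-2.4762  a^+=0.1005
step 3: x_pred=-3.5346  r=0.4346  x^+=-3.3208  v^+=-2.1543  a^+=0.2585
step 4: x_pred=-5.2507  r=10.0007  x^+=-0.3304  v^+=3.3021  a^+=3.8931
step 5: x_pred=4.5634  r=-4.6634  x^+=2.2690  v^+=4.5707  a^+=2.1982
step 6: x_pred=7.6031  r=-5.3131  x^+=4.9891  v^+=3.8906  a^+=0.2673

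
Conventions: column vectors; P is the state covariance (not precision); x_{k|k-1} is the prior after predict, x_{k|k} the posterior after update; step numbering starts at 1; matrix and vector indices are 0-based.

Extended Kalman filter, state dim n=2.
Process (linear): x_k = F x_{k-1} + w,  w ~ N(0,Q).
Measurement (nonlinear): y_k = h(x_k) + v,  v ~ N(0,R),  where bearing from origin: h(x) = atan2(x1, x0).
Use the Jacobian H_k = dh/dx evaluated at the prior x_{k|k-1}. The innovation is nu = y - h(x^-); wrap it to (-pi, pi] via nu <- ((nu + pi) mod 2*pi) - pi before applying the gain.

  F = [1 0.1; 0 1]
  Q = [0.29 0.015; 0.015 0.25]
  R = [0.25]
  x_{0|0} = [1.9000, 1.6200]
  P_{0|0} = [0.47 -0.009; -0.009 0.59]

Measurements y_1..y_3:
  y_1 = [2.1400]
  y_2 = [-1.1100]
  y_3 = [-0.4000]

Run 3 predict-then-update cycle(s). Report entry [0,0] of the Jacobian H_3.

H_jac[0,0] = -0.1304

step 1: x^-=[2.0620, 1.6200]  P^-=[0.7641 0.0650; 0.0650 0.8400]  H_jac=[-0.2356 0.2999]  S=[0.3588]  K=[-0.4474; 0.6594]  nu=[1.4741]  x^+=[1.4024, 2.5921]  P^+=[0.6923 0.1709; 0.1709 0.6840]
step 2: x^-=[1.6616, 2.5921]  P^-=[1.0233 0.2543; 0.2543 0.9340]  H_jac=[-0.2734 0.1753]  S=[0.3308]  K=[-0.7110; 0.2847]  nu=[-2.1107]  x^+=[3.1624, 1.9911]  P^+=[0.8560 0.3212; 0.3212 0.9072]
step 3: x^-=[3.3616, 1.9911]  P^-=[1.2193 0.4269; 0.4269 1.1572]  H_jac=[-0.1304 0.2202]  S=[0.3023]  K=[-0.2151; 0.6587]  nu=[-0.9347]  x^+=[3.5626, 1.3754]  P^+=[1.2054 0.4698; 0.4698 1.0260]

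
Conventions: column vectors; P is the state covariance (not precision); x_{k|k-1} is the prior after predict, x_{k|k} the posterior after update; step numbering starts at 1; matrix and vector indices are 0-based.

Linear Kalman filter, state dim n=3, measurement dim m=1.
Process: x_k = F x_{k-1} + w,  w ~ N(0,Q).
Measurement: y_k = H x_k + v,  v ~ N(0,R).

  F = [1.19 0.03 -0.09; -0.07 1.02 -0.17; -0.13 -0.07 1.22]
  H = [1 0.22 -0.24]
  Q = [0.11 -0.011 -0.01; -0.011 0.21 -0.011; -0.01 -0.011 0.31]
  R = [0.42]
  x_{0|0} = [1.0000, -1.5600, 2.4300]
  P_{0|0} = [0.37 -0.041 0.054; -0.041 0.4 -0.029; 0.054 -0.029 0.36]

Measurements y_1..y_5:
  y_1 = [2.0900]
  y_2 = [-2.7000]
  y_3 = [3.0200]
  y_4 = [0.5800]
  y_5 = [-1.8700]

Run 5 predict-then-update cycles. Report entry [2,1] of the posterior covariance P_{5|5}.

P_post[2,1] = -1.4451

step 1: x^-=[0.9245, -2.0743, 2.9438]  P^-=[0.6229 -0.0815 -0.0262; -0.0815 0.6556 -0.1455; -0.0262 -0.1455 0.8411]  S=[1.1152]  K=[0.5481; 0.0875; -0.2333]  nu=[2.3284]  x^+=[2.2008, -1.8705, 2.4007]  P^+=[0.2878 -0.1350 0.1163; -0.1350 0.6470 -0.1227; 0.1163 -0.1227 0.7804]
step 2: x^-=[2.3467, -2.4701, 2.7737]  P^-=[0.4906 -0.1778 0.0352; -0.1778 0.9717 -0.3607; 0.0352 -0.3607 1.4612]  S=[0.9848]  K=[0.4499; 0.1245; -0.4010]  nu=[-3.8376]  x^+=[0.6202, -2.9478, 4.3124]  P^+=[0.2913 -0.2329 0.2128; -0.2329 0.9565 -0.3116; 0.2128 -0.3116 1.3029]
step 3: x^-=[0.2614, -3.7833, 5.3869]  P^-=[0.4734 -0.2798 0.1183; -0.2798 1.3906 -0.7220; 0.1183 -0.7220 2.2403]  S=[0.9860]  K=[0.3888; 0.2022; -0.5864]  nu=[4.8837]  x^+=[2.1604, -2.7957, 2.5231]  P^+=[0.3243 -0.3573 0.3431; -0.3573 1.3503 -0.6051; 0.3431 -0.6051 1.9013]
step 4: x^-=[2.2599, -3.4318, 2.9930]  P^-=[0.4901 -0.4092 0.2356; -0.4092 1.9404 -1.2350; 0.2356 -1.2350 3.1399]  S=[1.0221]  K=[0.3361; 0.3073; -0.7726]  nu=[-0.2066]  x^+=[2.1905, -3.4952, 3.1526]  P^+=[0.3746 -0.5148 0.5010; -0.5148 1.8439 -0.9924; 0.5010 -0.9924 2.5298]
step 5: x^-=[2.2181, -4.2544, 3.8061]  P^-=[0.5240 -0.5729 0.3859; -0.5729 2.6329 -1.8767; 0.3859 -1.8767 4.0920]  S=[1.0680]  K=[0.2859; 0.4277; -0.9448]  nu=[-2.2386]  x^+=[1.5781, -5.2119, 5.9212]  P^+=[0.4367 -0.7034 0.6744; -0.7034 2.4376 -1.4451; 0.6744 -1.4451 3.1387]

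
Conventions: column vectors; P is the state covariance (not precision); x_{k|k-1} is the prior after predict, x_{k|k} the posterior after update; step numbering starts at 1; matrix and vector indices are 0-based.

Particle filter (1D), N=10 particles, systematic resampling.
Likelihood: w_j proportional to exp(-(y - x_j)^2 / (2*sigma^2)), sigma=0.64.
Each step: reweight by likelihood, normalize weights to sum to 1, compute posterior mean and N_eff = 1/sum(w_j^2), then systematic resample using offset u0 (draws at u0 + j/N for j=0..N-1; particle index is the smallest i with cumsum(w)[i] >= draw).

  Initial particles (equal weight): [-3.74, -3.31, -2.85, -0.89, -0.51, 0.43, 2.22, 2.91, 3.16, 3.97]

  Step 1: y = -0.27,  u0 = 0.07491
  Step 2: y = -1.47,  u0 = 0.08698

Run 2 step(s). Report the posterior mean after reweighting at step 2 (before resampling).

post_mean = -0.7271

step 1: w=[0.0000, 0.0000, 0.0001, 0.2967, 0.4421, 0.2608, 0.0002, 0.0000, 0.0000, 0.0000]  mean=-0.3773  Neff=2.8449  idx=[3, 3, 3, 4, 4, 4, 4, 5, 5, 5]
step 2: w=[0.1995, 0.1995, 0.1995, 0.0976, 0.0976, 0.0976, 0.0976, 0.0037, 0.0037, 0.0037]  mean=-0.7271  Neff=6.3473  idx=[0, 0, 1, 1, 2, 2, 3, 4, 5, 6]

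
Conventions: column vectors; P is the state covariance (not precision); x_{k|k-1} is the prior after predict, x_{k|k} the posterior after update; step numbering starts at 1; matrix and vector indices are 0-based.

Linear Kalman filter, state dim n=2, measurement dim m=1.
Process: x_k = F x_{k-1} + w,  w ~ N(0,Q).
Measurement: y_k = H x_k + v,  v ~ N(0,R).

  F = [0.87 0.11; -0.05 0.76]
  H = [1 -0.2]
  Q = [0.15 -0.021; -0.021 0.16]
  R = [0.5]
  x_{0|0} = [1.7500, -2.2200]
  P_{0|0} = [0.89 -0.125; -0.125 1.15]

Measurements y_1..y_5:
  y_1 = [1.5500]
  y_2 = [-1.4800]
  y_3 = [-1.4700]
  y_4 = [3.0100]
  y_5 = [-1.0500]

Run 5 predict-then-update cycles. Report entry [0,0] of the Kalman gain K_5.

K[0,0] = 0.3879

step 1: x^-=[1.2783, -1.7747]  P^-=[0.8136 -0.0455; -0.0455 0.8360]  S=[1.3653]  K=[0.6026; -0.1558]  nu=[-0.0832]  x^+=[1.2281, -1.7617]  P^+=[0.3178 0.0827; 0.0827 0.8028]
step 2: x^-=[0.8747, -1.4003]  P^-=[0.4161 0.0865; 0.0865 0.6182]  S=[0.9062]  K=[0.4401; -0.0410]  nu=[-2.6348]  x^+=[-0.2848, -1.2923]  P^+=[0.2406 0.1028; 0.1028 0.6167]
step 3: x^-=[-0.3899, -0.9679]  P^-=[0.3593 0.0875; 0.0875 0.5090]  S=[0.8446]  K=[0.4046; -0.0169]  nu=[-1.2737]  x^+=[-0.9053, -0.9464]  P^+=[0.2210 0.0933; 0.0933 0.5087]
step 4: x^-=[-0.8917, -0.6740]  P^-=[0.3413 0.0731; 0.0731 0.4473]  S=[0.8299]  K=[0.3936; -0.0197]  nu=[3.7669]  x^+=[0.5909, -0.7483]  P^+=[0.2127 0.0795; 0.0795 0.4470]
step 5: x^-=[0.4318, -0.5982]  P^-=[0.3316 0.0593; 0.0593 0.4127]  S=[0.8244]  K=[0.3879; -0.0282]  nu=[-1.6014]  x^+=[-0.1894, -0.5530]  P^+=[0.2076 0.0683; 0.0683 0.4120]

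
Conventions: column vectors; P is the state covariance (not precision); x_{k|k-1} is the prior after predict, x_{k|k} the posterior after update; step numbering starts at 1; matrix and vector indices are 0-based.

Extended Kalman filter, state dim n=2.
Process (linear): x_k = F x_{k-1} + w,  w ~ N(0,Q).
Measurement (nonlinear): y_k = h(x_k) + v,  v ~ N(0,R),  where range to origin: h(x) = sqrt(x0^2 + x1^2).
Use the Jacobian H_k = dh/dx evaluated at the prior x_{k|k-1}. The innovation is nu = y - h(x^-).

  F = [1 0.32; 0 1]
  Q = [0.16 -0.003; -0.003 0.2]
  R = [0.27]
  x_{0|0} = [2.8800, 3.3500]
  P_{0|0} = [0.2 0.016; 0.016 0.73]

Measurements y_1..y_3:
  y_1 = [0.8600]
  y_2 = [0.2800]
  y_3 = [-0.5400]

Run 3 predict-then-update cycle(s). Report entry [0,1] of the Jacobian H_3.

step 1: x^-=[3.9520, 3.3500]  P^-=[0.4450 0.2466; 0.2466 0.9300]  H_jac=[0.7628 0.6466]  S=[1.1611]  K=[0.4297; 0.6800]  nu=[-4.3208]  x^+=[2.0954, 0.4120]  P^+=[0.2306 -0.0926; -0.0926 0.3932]
step 2: x^-=[2.2272, 0.4120]  P^-=[0.3716 0.0302; 0.0302 0.5932]  H_jac=[0.9833 0.1819]  S=[0.6597]  K=[0.5622; 0.2086]  nu=[-1.9850]  x^+=[1.1113, -0.0020]  P^+=[0.1631 -0.0472; -0.0472 0.5645]
step 3: x^-=[1.1106, -0.0020]  P^-=[0.3507 0.1305; 0.1305 0.7645]  H_jac=[1.0000 -0.0018]  S=[0.6202]  K=[0.5651; 0.2082]  nu=[-1.6506]  x^+=[0.1779, -0.3456]  P^+=[0.1527 0.0575; 0.0575 0.7376]

H_jac[0,1] = -0.0018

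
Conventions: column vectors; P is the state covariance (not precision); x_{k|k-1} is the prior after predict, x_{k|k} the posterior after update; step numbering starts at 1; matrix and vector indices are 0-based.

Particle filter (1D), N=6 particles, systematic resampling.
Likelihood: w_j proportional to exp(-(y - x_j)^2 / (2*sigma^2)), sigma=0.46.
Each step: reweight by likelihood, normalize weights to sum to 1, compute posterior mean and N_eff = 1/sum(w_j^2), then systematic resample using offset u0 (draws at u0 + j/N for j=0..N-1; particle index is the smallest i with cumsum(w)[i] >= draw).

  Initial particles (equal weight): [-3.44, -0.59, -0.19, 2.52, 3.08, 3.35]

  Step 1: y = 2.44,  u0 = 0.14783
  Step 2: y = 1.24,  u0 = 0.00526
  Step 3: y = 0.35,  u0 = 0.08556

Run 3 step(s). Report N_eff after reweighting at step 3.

N_eff = 6.0000

step 1: w=[0.0000, 0.0000, 0.0000, 0.6540, 0.2522, 0.0938]  mean=2.7391  Neff=1.9997  idx=[3, 3, 3, 3, 4, 5]
step 2: w=[0.2489, 0.2489, 0.2489, 0.2489, 0.0040, 0.0003]  mean=2.5225  Neff=4.0346  idx=[0, 0, 1, 2, 2, 3]
step 3: w=[0.1667, 0.1667, 0.1667, 0.1667, 0.1667, 0.1667]  mean=2.5200  Neff=6.0000  idx=[0, 1, 2, 3, 4, 5]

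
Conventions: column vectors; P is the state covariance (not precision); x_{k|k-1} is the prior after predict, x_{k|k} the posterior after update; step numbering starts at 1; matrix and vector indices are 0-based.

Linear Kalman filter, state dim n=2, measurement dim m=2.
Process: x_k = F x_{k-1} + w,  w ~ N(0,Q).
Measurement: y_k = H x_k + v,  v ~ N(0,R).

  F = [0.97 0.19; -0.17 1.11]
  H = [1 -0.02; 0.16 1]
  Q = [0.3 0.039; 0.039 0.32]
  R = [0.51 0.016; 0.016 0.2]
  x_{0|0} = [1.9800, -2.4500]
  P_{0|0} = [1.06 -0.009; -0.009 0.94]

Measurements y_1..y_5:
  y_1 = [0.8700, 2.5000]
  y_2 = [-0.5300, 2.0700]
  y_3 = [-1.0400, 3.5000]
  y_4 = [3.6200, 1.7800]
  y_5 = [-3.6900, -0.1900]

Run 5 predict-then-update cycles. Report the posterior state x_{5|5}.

x_post = [-0.8458, 0.5516]

step 1: x^-=[1.4551, -3.0561]  P^-=[1.3280 0.0531; 0.0531 1.5122]  S=[1.8365 0.2511; 0.2511 1.7632]  K=[0.7159 0.0486; -0.1076 0.8778]  nu=[-0.6462, 5.3233]  x^+=[1.2514, 1.6862]  P^+=[0.3651 -0.0372; -0.0372 0.1798]
step 2: x^-=[1.5342, 1.6590]  P^-=[0.6363 -0.0222; -0.0222 0.5661]  S=[1.1474 0.0844; 0.0844 0.7753]  K=[0.5518 0.0426; -0.0832 0.7347]  nu=[-2.0311, 0.1656]  x^+=[0.4205, 1.9496]  P^+=[0.2816 -0.0277; -0.0277 0.1500]
step 3: x^-=[0.7784, 2.0926]  P^-=[0.5601 -0.0047; -0.0047 0.5234]  S=[1.0705 0.0905; 0.0905 0.7363]  K=[0.5190 0.0516; -0.0749 0.7191]  nu=[-1.7765, 1.2829]  x^+=[-0.0774, 3.1483]  P^+=[0.2650 -0.0238; -0.0238 0.1464]
step 4: x^-=[0.5231, 3.5077]  P^-=[0.5459 0.0013; 0.0013 0.5171]  S=[1.0560 0.0943; 0.0943 0.7315]  K=[0.5120 0.0552; -0.0725 0.7165]  nu=[3.1671, -1.8114]  x^+=[2.0445, 1.9801]  P^+=[0.2615 -0.0226; -0.0226 0.1458]
step 5: x^-=[2.3593, 1.8503]  P^-=[0.5430 0.0030; 0.0030 0.5157]  S=[1.0531 0.0956; 0.0956 0.7305]  K=[0.5105 0.0563; -0.0719 0.7160]  nu=[-6.0123, -2.4178]  x^+=[-0.8458, 0.5516]  P^+=[0.2608 -0.0223; -0.0223 0.1456]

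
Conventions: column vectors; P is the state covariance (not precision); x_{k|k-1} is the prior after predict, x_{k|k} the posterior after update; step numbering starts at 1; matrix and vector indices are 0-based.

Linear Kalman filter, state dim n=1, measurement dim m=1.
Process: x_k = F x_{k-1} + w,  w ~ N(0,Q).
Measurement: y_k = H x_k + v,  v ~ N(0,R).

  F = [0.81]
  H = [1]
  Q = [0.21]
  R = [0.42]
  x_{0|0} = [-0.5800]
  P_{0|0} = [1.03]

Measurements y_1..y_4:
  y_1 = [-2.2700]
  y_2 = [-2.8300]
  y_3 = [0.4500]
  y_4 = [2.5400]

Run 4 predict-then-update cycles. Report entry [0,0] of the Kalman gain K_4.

K[0,0] = 0.4430

step 1: x^-=[-0.4698]  P^-=[0.8858]  S=[1.3058]  K=[0.6784]  nu=[-1.8002]  x^+=[-1.6910]  P^+=[0.2849]
step 2: x^-=[-1.3697]  P^-=[0.3969]  S=[0.8169]  K=[0.4859]  nu=[-1.4603]  x^+=[-2.0792]  P^+=[0.2041]
step 3: x^-=[-1.6842]  P^-=[0.3439]  S=[0.7639]  K=[0.4502]  nu=[2.1342]  x^+=[-0.7234]  P^+=[0.1891]
step 4: x^-=[-0.5860]  P^-=[0.3341]  S=[0.7541]  K=[0.4430]  nu=[3.1260]  x^+=[0.7989]  P^+=[0.1861]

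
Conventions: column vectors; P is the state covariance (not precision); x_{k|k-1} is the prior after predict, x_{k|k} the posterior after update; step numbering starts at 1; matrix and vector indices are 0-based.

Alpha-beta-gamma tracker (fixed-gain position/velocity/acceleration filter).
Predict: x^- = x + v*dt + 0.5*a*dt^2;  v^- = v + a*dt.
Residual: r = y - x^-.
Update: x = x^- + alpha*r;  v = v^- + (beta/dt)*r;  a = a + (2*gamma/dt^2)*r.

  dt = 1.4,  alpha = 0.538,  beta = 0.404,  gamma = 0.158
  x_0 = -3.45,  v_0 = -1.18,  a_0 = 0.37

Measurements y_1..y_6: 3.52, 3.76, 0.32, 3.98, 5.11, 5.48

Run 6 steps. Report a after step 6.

a_post = -1.2301

step 1: x_pred=-4.7394  r=8.2594  x^+=-0.2958  v^+=1.7214  a^+=1.7016
step 2: x_pred=3.7817  r=-0.0217  x^+=3.7700  v^+=4.0974  a^+=1.6981
step 3: x_pred=11.1706  r=-10.8506  x^+=5.3330  v^+=3.3436  a^+=-0.0513
step 4: x_pred=9.9638  r=-5.9838  x^+=6.7445  v^+=1.5451  a^+=-1.0160
step 5: x_pred=7.9120  r=-2.8020  x^+=6.4045  v^+=-0.6859  a^+=-1.4677
step 6: x_pred=4.0059  r=1.4741  x^+=4.7990  v^+=-2.3153  a^+=-1.2301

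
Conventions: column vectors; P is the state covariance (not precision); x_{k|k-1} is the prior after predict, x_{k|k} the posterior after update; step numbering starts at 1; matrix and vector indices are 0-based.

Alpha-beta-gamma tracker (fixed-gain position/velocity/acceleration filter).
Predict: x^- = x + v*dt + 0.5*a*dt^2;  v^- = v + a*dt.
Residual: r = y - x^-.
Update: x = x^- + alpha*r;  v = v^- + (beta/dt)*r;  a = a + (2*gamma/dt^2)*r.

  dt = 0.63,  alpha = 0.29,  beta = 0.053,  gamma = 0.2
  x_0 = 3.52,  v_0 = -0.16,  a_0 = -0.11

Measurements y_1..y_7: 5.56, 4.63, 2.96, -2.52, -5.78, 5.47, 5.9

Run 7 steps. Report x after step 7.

x_post = -8.3511

step 1: x_pred=3.3974  r=2.1626  x^+=4.0245  v^+=-0.0474  a^+=2.0695
step 2: x_pred=4.4054  r=0.2246  x^+=4.4705  v^+=1.2753  a^+=2.2959
step 3: x_pred=5.7296  r=-2.7696  x^+=4.9264  v^+=2.4887  a^+=-0.4953
step 4: x_pred=6.3960  r=-8.9160  x^+=3.8104  v^+=1.4266  a^+=-9.4810
step 5: x_pred=2.8276  r=-8.6076  x^+=0.3314  v^+=-5.2706  a^+=-18.1559
step 6: x_pred=-6.5921  r=12.0621  x^+=-3.0941  v^+=-15.6940  a^+=-5.9996
step 7: x_pred=-14.1719  r=20.0719  x^+=-8.3511  v^+=-17.7852  a^+=14.2291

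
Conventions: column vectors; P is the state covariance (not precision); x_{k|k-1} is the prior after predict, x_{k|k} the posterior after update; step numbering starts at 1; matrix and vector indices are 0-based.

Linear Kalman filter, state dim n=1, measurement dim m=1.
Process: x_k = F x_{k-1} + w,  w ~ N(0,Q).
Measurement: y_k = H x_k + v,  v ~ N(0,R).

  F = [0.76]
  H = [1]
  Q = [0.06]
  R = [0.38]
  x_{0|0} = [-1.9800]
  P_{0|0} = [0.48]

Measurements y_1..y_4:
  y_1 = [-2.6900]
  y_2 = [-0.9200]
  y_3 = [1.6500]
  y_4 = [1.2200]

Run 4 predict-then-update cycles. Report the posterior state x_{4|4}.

step 1: x^-=[-1.5048]  P^-=[0.3372]  S=[0.7172]  K=[0.4702]  nu=[-1.1852]  x^+=[-2.0621]  P^+=[0.1787]
step 2: x^-=[-1.5672]  P^-=[0.1632]  S=[0.5432]  K=[0.3004]  nu=[0.6472]  x^+=[-1.3727]  P^+=[0.1142]
step 3: x^-=[-1.0433]  P^-=[0.1259]  S=[0.5059]  K=[0.2489]  nu=[2.6933]  x^+=[-0.3728]  P^+=[0.0946]
step 4: x^-=[-0.2834]  P^-=[0.1146]  S=[0.4946]  K=[0.2318]  nu=[1.5034]  x^+=[0.0651]  P^+=[0.0881]

x_post = [0.0651]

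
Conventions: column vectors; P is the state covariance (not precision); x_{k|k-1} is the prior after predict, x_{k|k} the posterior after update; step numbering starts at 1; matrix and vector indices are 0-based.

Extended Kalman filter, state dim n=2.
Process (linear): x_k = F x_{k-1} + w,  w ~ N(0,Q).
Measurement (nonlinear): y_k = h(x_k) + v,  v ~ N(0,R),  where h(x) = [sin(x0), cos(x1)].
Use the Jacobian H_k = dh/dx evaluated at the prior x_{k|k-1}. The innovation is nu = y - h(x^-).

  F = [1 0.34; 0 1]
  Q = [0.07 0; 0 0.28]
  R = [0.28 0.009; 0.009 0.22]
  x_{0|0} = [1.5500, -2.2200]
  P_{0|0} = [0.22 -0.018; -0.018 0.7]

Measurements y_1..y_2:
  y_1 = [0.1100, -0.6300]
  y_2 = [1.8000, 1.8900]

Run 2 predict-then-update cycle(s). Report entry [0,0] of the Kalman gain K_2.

step 1: x^-=[0.7952, -2.2200]  P^-=[0.3587 0.2200; 0.2200 0.9800]  H_jac=[0.7001 0.0000; 0.0000 0.7966]  S=[0.4558 0.1317; 0.1317 0.8418]  K=[0.5140 0.1278; 0.0733 0.9158]  nu=[-0.6040, -0.0254]  x^+=[0.4815, -2.2876]  P^+=[0.2072 0.0411; 0.0411 0.2538]
step 2: x^-=[-0.2963, -2.2876]  P^-=[0.3345 0.1274; 0.1274 0.5338]  H_jac=[0.9564 0.0000; 0.0000 0.7539]  S=[0.5860 0.1008; 0.1008 0.5234]  K=[0.5320 0.0810; 0.0782 0.7538]  nu=[2.0920, 2.5470]  x^+=[1.0229, -0.2041]  P^+=[0.1565 0.0300; 0.0300 0.2209]

K[0,0] = 0.5320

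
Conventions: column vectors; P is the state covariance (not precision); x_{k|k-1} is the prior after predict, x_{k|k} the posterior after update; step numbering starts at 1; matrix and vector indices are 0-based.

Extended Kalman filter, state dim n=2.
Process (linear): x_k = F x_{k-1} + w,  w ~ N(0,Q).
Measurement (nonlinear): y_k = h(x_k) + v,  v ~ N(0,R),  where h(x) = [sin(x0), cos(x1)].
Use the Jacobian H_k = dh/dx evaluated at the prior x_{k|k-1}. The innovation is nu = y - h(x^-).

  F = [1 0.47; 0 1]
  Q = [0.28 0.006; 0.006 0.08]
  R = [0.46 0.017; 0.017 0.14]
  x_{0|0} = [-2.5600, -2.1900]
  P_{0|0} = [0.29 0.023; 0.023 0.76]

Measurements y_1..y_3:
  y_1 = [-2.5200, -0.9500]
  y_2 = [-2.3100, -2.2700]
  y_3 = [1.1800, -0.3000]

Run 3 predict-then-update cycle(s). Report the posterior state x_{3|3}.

step 1: x^-=[-3.5893, -2.1900]  P^-=[0.7595 0.3862; 0.3862 0.8400]  H_jac=[-0.9014 0.0000; 0.0000 0.8143]  S=[1.0772 -0.2665; -0.2665 0.6970]  K=[-0.5787 0.2299; -0.0888 0.9474]  nu=[-2.9529, -0.3696]  x^+=[-1.9654, -2.2780]  P^+=[0.2910 0.0274; 0.0274 0.1610]
step 2: x^-=[-3.0360, -2.2780]  P^-=[0.6323 0.1091; 0.1091 0.2410]  H_jac=[-0.9944 0.0000; 0.0000 0.7602]  S=[1.0853 -0.0655; -0.0655 0.2793]  K=[-0.5695 0.1635; -0.0613 0.6417]  nu=[-2.2046, -1.6203]  x^+=[-2.0453, -3.1826]  P^+=[0.2607 0.0174; 0.0174 0.1168]
step 3: x^-=[-3.5412, -3.1826]  P^-=[0.5828 0.0783; 0.0783 0.1968]  H_jac=[-0.9212 0.0000; 0.0000 -0.0410]  S=[0.9546 0.0200; 0.0200 0.1403]  K=[-0.5636 0.0573; -0.0746 -0.0469]  nu=[0.7910, 0.6992]  x^+=[-3.9469, -3.2744]  P^+=[0.2804 0.0381; 0.0381 0.1910]

x_post = [-3.9469, -3.2744]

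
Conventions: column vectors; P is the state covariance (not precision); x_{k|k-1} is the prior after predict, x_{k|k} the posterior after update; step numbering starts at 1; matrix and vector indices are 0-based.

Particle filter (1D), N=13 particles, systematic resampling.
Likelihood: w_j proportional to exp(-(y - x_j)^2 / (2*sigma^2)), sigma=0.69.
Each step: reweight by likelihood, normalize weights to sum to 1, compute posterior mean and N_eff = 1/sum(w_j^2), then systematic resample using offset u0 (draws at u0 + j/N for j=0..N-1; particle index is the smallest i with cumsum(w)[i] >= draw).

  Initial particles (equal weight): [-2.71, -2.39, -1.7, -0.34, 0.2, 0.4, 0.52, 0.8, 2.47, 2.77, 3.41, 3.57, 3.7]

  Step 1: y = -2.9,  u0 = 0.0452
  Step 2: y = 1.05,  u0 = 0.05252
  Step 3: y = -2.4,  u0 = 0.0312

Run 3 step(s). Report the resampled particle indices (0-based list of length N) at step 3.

step 1: w=[0.4949, 0.3912, 0.1133, 0.0005, 0.0000, 0.0000, 0.0000, 0.0000, 0.0000, 0.0000, 0.0000, 0.0000, 0.0000]  mean=-2.4690  Neff=2.4340  idx=[0, 0, 0, 0, 0, 0, 1, 1, 1, 1, 1, 2, 2]
step 2: w=[0.0005, 0.0005, 0.0005, 0.0005, 0.0005, 0.0005, 0.0055, 0.0055, 0.0055, 0.0055, 0.0055, 0.4849, 0.4849]  mean=-1.7218  Neff=2.1260  idx=[11, 11, 11, 11, 11, 11, 11, 12, 12, 12, 12, 12, 12]
step 3: w=[0.0769, 0.0769, 0.0769, 0.0769, 0.0769, 0.0769, 0.0769, 0.0769, 0.0769, 0.0769, 0.0769, 0.0769, 0.0769]  mean=-1.7000  Neff=13.0000  idx=[0, 1, 2, 3, 4, 5, 6, 7, 8, 9, 10, 11, 12]

resampled_idx = [0, 1, 2, 3, 4, 5, 6, 7, 8, 9, 10, 11, 12]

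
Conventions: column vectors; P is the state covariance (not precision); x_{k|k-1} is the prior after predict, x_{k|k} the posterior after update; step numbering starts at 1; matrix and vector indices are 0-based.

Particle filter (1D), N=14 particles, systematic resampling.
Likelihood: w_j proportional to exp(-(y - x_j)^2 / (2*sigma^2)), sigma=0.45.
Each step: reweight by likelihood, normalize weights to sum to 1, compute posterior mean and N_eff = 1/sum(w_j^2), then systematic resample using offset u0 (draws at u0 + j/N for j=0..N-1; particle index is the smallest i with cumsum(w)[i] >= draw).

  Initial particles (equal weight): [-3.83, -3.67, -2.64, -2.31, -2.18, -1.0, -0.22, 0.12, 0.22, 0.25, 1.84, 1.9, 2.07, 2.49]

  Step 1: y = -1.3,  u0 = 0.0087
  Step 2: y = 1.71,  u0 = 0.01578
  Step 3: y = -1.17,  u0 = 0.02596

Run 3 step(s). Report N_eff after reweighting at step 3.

N_eff = 14.0000

step 1: w=[0.0000, 0.0000, 0.0107, 0.0726, 0.1331, 0.7214, 0.0506, 0.0062, 0.0030, 0.0024, 0.0000, 0.0000, 0.0000, 0.0000]  mean=-1.2167  Neff=1.8309  idx=[2, 3, 4, 5, 5, 5, 5, 5, 5, 5, 5, 5, 5, 5]
step 2: w=[0.0000, 0.0000, 0.0000, 0.0909, 0.0909, 0.0909, 0.0909, 0.0909, 0.0909, 0.0909, 0.0909, 0.0909, 0.0909, 0.0909]  mean=-1.0000  Neff=11.0000  idx=[3, 3, 4, 5, 6, 7, 7, 8, 9, 10, 11, 11, 12, 13]
step 3: w=[0.0714, 0.0714, 0.0714, 0.0714, 0.0714, 0.0714, 0.0714, 0.0714, 0.0714, 0.0714, 0.0714, 0.0714, 0.0714, 0.0714]  mean=-1.0000  Neff=14.0000  idx=[0, 1, 2, 3, 4, 5, 6, 7, 8, 9, 10, 11, 12, 13]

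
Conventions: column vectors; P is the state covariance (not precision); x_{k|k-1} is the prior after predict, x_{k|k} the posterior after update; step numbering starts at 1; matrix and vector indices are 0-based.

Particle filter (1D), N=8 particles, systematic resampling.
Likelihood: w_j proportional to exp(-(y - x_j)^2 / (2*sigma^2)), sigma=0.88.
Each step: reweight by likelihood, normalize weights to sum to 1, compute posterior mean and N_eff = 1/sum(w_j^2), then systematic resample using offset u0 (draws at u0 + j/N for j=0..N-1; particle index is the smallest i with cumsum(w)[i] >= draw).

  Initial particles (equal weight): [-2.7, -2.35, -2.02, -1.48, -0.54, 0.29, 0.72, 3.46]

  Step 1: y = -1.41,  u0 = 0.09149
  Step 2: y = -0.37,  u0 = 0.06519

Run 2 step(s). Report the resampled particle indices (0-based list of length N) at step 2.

resampled_idx = [2, 4, 5, 6, 6, 6, 7, 7]

step 1: w=[0.0972, 0.1610, 0.2240, 0.2839, 0.1747, 0.0441, 0.0152, 0.0000]  mean=-1.5839  Neff=5.0304  idx=[0, 1, 2, 2, 3, 3, 4, 5]
step 2: w=[0.0097, 0.0257, 0.0557, 0.0557, 0.1459, 0.1459, 0.3173, 0.2440]  mean=-0.8443  Neff=4.7675  idx=[2, 4, 5, 6, 6, 6, 7, 7]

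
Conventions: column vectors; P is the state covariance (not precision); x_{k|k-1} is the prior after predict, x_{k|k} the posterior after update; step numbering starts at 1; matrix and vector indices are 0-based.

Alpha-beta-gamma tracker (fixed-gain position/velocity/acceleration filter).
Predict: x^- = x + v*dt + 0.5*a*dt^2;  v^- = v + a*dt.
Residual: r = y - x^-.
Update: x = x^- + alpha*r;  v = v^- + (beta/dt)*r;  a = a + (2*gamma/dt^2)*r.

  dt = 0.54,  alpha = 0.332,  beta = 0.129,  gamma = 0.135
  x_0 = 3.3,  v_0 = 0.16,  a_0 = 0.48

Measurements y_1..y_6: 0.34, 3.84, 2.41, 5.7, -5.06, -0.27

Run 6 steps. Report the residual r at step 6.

resid = -0.1148

step 1: x_pred=3.4564  r=-3.1164  x^+=2.4217  v^+=-0.3253  a^+=-2.4055
step 2: x_pred=1.8954  r=1.9446  x^+=2.5410  v^+=-1.1597  a^+=-0.6050
step 3: x_pred=1.8265  r=0.5835  x^+=2.0202  v^+=-1.3470  a^+=-0.0647
step 4: x_pred=1.2834  r=4.4166  x^+=2.7497  v^+=-0.3269  a^+=4.0247
step 5: x_pred=3.1600  r=-8.2200  x^+=0.4310  v^+=-0.1172  a^+=-3.5864
step 6: x_pred=-0.1552  r=-0.1148  x^+=-0.1933  v^+=-2.0813  a^+=-3.6927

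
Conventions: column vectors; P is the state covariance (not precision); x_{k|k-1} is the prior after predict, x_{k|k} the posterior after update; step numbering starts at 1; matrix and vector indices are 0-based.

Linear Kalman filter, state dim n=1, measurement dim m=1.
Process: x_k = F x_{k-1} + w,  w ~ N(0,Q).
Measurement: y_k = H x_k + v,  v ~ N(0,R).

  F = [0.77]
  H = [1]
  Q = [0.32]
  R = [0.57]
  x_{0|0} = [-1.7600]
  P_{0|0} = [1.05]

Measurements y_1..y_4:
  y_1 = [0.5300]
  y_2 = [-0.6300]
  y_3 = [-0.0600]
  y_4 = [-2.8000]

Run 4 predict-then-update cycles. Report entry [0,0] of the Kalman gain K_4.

step 1: x^-=[-1.3552]  P^-=[0.9425]  S=[1.5125]  K=[0.6232]  nu=[1.8852]  x^+=[-0.1804]  P^+=[0.3552]
step 2: x^-=[-0.1389]  P^-=[0.5306]  S=[1.1006]  K=[0.4821]  nu=[-0.4911]  x^+=[-0.3757]  P^+=[0.2748]
step 3: x^-=[-0.2893]  P^-=[0.4829]  S=[1.0529]  K=[0.4587]  nu=[0.2293]  x^+=[-0.1841]  P^+=[0.2614]
step 4: x^-=[-0.1418]  P^-=[0.4750]  S=[1.0450]  K=[0.4545]  nu=[-2.6582]  x^+=[-1.3501]  P^+=[0.2591]

K[0,0] = 0.4545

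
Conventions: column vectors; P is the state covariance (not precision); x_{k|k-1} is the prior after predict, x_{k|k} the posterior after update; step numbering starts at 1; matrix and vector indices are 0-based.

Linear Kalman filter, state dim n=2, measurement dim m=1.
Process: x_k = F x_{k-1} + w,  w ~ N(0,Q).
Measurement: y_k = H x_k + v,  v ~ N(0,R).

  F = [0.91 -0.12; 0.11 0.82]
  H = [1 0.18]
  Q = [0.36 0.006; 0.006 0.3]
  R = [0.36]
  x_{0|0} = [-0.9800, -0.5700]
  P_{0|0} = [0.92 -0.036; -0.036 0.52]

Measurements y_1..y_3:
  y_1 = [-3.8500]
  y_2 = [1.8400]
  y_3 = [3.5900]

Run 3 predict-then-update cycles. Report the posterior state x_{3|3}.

step 1: x^-=[-0.8234, -0.5752]  P^-=[1.1372 0.0205; 0.0205 0.6543]  S=[1.5258]  K=[0.7477; 0.0906]  nu=[-2.9231]  x^+=[-3.0091, -0.8402]  P^+=[0.2841 -0.0829; -0.0829 0.6417]
step 2: x^-=[-2.6375, -1.0199]  P^-=[0.6226 -0.0895; -0.0895 0.7200]  S=[0.9737]  K=[0.6229; 0.0412]  nu=[4.6610]  x^+=[0.2658, -0.8278]  P^+=[0.2448 -0.1145; -0.1145 0.7183]
step 3: x^-=[0.3412, -0.6496]  P^-=[0.5981 -0.1241; -0.1241 0.7653]  S=[0.9382]  K=[0.6137; 0.0146]  nu=[3.3657]  x^+=[2.4066, -0.6005]  P^+=[0.2448 -0.1325; -0.1325 0.7651]

x_post = [2.4066, -0.6005]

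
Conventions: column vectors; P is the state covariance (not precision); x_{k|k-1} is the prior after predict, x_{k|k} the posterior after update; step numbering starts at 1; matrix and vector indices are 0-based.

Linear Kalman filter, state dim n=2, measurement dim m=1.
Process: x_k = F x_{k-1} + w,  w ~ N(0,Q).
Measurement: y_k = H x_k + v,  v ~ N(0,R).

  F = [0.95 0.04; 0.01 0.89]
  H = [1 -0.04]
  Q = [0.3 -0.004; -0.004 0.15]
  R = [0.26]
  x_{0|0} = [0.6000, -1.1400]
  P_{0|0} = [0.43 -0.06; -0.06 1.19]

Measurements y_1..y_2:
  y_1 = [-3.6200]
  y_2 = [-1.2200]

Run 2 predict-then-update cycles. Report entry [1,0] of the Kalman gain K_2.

step 1: x^-=[0.5244, -1.0086]  P^-=[0.6854 -0.0083; -0.0083 1.0916]  S=[0.9478]  K=[0.7235; -0.0548]  nu=[-4.1847]  x^+=[-2.5032, -0.7792]  P^+=[0.1893 0.0293; 0.0293 1.0887]
step 2: x^-=[-2.4092, -0.7185]  P^-=[0.4748 0.0613; 0.0613 1.0129]  S=[0.7315]  K=[0.6457; 0.0285]  nu=[1.1605]  x^+=[-1.6599, -0.6855]  P^+=[0.1698 0.0479; 0.0479 1.0123]

K[1,0] = 0.0285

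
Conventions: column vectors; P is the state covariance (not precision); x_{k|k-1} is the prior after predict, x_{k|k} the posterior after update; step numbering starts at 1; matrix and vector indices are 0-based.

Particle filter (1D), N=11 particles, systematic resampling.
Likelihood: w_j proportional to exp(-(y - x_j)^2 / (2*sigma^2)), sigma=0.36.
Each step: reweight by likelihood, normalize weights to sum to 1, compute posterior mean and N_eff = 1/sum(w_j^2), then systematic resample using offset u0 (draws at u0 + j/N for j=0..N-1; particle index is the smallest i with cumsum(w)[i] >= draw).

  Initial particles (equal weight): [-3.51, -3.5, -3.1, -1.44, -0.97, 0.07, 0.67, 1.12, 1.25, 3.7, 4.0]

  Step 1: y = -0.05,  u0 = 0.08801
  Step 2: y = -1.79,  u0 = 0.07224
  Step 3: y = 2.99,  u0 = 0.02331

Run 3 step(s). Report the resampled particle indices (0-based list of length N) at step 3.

resampled_idx = [0, 1, 2, 3, 4, 5, 6, 7, 8, 9, 10]

step 1: w=[0.0000, 0.0000, 0.0000, 0.0005, 0.0339, 0.8396, 0.1201, 0.0045, 0.0013, 0.0000, 0.0000]  mean=0.1123  Neff=1.3877  idx=[5, 5, 5, 5, 5, 5, 5, 5, 5, 6, 7]
step 2: w=[0.1111, 0.1111, 0.1111, 0.1111, 0.1111, 0.1111, 0.1111, 0.1111, 0.1111, 0.0000, 0.0000]  mean=0.0700  Neff=9.0001  idx=[0, 1, 2, 3, 3, 4, 5, 6, 7, 8, 8]
step 3: w=[0.0909, 0.0909, 0.0909, 0.0909, 0.0909, 0.0909, 0.0909, 0.0909, 0.0909, 0.0909, 0.0909]  mean=0.0700  Neff=11.0000  idx=[0, 1, 2, 3, 4, 5, 6, 7, 8, 9, 10]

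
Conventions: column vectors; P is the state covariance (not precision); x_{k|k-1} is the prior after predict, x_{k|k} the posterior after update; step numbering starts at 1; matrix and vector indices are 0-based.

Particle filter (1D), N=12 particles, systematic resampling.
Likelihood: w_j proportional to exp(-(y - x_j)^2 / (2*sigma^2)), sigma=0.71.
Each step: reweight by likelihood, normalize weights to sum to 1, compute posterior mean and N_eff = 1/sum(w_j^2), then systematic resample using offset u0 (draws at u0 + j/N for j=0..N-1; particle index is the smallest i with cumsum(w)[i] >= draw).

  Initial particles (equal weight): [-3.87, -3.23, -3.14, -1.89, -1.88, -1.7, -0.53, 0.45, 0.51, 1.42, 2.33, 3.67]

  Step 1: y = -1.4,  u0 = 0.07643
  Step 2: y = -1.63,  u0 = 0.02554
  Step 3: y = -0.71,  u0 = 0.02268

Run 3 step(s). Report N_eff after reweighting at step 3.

step 1: w=[0.0008, 0.0116, 0.0159, 0.2527, 0.2551, 0.2932, 0.1513, 0.0108, 0.0086, 0.0001, 0.0000, 0.0000]  mean=-1.6166  Neff=4.1954  idx=[3, 3, 3, 4, 4, 4, 5, 5, 5, 5, 6, 8]
step 2: w=[0.0943, 0.0943, 0.0943, 0.0948, 0.0948, 0.0948, 0.1003, 0.1003, 0.1003, 0.1003, 0.0304, 0.0011]  mean=-1.7670  Neff=10.5468  idx=[0, 1, 2, 2, 3, 4, 5, 6, 7, 8, 8, 9]
step 3: w=[0.0685, 0.0685, 0.0685, 0.0685, 0.0701, 0.0701, 0.0701, 0.1031, 0.1031, 0.1031, 0.1031, 0.1031]  mean=-1.7899  Neff=11.5349  idx=[0, 1, 2, 3, 5, 6, 7, 8, 8, 9, 10, 11]

N_eff = 11.5349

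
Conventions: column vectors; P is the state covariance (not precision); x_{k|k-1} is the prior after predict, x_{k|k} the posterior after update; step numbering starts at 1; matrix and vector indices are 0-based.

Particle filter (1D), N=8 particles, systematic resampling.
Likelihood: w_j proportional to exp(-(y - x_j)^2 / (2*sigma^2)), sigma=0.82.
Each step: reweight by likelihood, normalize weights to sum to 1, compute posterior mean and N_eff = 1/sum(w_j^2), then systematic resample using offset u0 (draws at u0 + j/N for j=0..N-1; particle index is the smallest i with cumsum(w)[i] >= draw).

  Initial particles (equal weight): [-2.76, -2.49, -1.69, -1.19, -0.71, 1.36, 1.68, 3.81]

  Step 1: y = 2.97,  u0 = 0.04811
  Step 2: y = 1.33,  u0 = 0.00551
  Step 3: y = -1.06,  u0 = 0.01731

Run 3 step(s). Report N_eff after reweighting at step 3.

N_eff = 5.8130

step 1: w=[0.0000, 0.0000, 0.0000, 0.0000, 0.0000, 0.1416, 0.2824, 0.5759]  mean=2.8613  Neff=2.3174  idx=[5, 6, 6, 6, 7, 7, 7, 7]
step 2: w=[0.2644, 0.2416, 0.2416, 0.2416, 0.0027, 0.0027, 0.0027, 0.0027]  mean=1.6187  Neff=4.0818  idx=[0, 0, 0, 1, 1, 2, 3, 3]
step 3: w=[0.2240, 0.2240, 0.2240, 0.0656, 0.0656, 0.0656, 0.0656, 0.0656]  mean=1.4650  Neff=5.8130  idx=[0, 0, 1, 1, 2, 2, 4, 6]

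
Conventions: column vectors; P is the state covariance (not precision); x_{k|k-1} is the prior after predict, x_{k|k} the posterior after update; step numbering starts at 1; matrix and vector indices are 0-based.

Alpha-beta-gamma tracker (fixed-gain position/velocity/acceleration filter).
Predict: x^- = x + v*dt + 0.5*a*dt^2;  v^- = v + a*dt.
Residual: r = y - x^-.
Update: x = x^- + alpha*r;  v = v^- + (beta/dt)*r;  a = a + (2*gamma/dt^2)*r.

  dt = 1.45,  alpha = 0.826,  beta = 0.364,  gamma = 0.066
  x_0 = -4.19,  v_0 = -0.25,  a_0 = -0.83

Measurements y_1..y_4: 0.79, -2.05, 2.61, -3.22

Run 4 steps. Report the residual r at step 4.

step 1: x_pred=-5.4250  r=6.2150  x^+=-0.2914  v^+=0.1067  a^+=-0.4398
step 2: x_pred=-0.5991  r=-1.4509  x^+=-1.7975  v^+=-0.8953  a^+=-0.5309
step 3: x_pred=-3.6538  r=6.2638  x^+=1.5201  v^+=-0.0926  a^+=-0.1376
step 4: x_pred=1.2411  r=-4.4611  x^+=-2.4438  v^+=-1.4121  a^+=-0.4177

resid = -4.4611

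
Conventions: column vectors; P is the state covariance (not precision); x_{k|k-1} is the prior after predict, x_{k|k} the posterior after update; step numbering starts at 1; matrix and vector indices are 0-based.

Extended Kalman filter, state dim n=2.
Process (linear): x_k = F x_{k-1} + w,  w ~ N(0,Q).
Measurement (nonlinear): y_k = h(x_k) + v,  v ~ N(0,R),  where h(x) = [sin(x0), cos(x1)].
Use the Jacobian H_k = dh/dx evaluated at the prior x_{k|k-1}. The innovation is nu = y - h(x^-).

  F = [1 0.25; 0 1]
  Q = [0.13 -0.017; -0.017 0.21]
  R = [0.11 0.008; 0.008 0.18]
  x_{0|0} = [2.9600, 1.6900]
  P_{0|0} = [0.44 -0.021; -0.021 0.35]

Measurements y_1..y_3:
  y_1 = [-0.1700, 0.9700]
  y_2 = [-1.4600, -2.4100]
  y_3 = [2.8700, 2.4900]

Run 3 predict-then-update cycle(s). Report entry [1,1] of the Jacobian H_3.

H_jac[1,1] = -0.1403

step 1: x^-=[3.3825, 1.6900]  P^-=[0.5814 0.0495; 0.0495 0.5600]  H_jac=[-0.9711 0.0000; 0.0000 -0.9929]  S=[0.6583 0.0557; 0.0557 0.7321]  K=[-0.8575 -0.0019; -0.0088 -0.7588]  nu=[0.0686, 1.0889]  x^+=[3.3217, 0.8631]  P^+=[0.0971 0.0072; 0.0072 0.1376]
step 2: x^-=[3.5374, 0.8631]  P^-=[0.2394 0.0247; 0.0247 0.3476]  H_jac=[-0.9227 0.0000; 0.0000 -0.7598]  S=[0.3138 0.0253; 0.0253 0.3807]  K=[-0.7037 -0.0025; -0.0167 -0.6927]  nu=[-1.0744, -3.0601]  x^+=[4.3010, 3.0008]  P^+=[0.0839 0.0080; 0.0080 0.1643]
step 3: x^-=[5.0512, 3.0008]  P^-=[0.2282 0.0321; 0.0321 0.3743]  H_jac=[0.3324 0.0000; 0.0000 -0.1403]  S=[0.1352 0.0065; 0.0065 0.1874]  K=[0.5630 -0.0436; 0.0925 -0.2835]  nu=[3.8131, 3.4801]  x^+=[7.0466, 2.3667]  P^+=[0.1853 0.0238; 0.0238 0.3584]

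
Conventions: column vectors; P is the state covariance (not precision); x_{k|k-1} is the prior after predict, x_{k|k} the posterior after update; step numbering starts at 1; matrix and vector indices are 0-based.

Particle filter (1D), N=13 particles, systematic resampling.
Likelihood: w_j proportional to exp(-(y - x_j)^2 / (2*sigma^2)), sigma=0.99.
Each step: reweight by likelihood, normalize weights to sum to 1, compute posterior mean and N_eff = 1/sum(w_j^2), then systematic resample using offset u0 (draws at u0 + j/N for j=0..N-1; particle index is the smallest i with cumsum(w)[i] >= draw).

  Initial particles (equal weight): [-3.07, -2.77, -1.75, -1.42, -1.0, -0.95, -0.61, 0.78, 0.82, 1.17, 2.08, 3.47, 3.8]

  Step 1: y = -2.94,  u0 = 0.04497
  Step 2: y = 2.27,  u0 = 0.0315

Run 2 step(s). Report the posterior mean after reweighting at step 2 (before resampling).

step 1: w=[0.3184, 0.3165, 0.1559, 0.0988, 0.0471, 0.0426, 0.0201, 0.0003, 0.0002, 0.0001, 0.0000, 0.0000, 0.0000]  mean=-2.3666  Neff=4.1659  idx=[0, 0, 0, 0, 1, 1, 1, 1, 2, 2, 3, 4, 5]
step 2: w=[0.0000, 0.0000, 0.0000, 0.0000, 0.0002, 0.0002, 0.0002, 0.0002, 0.0243, 0.0243, 0.0889, 0.3951, 0.4663]  mean=-1.0524  Neff=2.6133  idx=[9, 10, 11, 11, 11, 11, 11, 12, 12, 12, 12, 12, 12]

post_mean = -1.0524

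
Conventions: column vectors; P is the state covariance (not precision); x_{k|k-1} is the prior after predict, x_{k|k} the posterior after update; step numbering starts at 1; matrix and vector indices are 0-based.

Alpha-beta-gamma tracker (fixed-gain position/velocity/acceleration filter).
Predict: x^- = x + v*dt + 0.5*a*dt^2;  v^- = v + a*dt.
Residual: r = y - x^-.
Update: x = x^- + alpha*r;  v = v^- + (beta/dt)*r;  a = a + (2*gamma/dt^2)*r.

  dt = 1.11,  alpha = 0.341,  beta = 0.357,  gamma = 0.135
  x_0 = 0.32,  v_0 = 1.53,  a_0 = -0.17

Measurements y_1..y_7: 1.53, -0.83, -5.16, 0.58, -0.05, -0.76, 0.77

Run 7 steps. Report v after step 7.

v_post = 5.0276

step 1: x_pred=1.9136  r=-0.3836  x^+=1.7828  v^+=1.2179  a^+=-0.2541
step 2: x_pred=2.9782  r=-3.8082  x^+=1.6796  v^+=-0.2889  a^+=-1.0886
step 3: x_pred=0.6883  r=-5.8483  x^+=-1.3059  v^+=-3.3781  a^+=-2.3702
step 4: x_pred=-6.5158  r=7.0958  x^+=-4.0961  v^+=-3.7268  a^+=-0.8152
step 5: x_pred=-8.7351  r=8.6851  x^+=-5.7735  v^+=-1.8384  a^+=1.0880
step 6: x_pred=-7.1438  r=6.3838  x^+=-4.9669  v^+=1.4225  a^+=2.4870
step 7: x_pred=-1.8559  r=2.6259  x^+=-0.9604  v^+=5.0276  a^+=3.0624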